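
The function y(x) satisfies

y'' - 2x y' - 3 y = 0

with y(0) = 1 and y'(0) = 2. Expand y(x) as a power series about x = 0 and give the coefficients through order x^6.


Ansatz: y(x) = sum_{n>=0} a_n x^n, so y'(x) = sum_{n>=1} n a_n x^(n-1) and y''(x) = sum_{n>=2} n(n-1) a_n x^(n-2).
Substitute into P(x) y'' + Q(x) y' + R(x) y = 0 with P(x) = 1, Q(x) = -2x, R(x) = -3, and match powers of x.
Initial conditions: a_0 = 1, a_1 = 2.
Setting the coefficient of each power of x to zero and solving order by order (substituting the coefficients already found):
  x^0: 2 a_2 - 3 a_0 = 0  ->  2 a_2 = 3 a_0 = 3  ->  a_2 = 3/2
  x^1: 6 a_3 - 5 a_1 = 0  ->  6 a_3 = 5 a_1 = 10  ->  a_3 = 5/3
  x^2: 12 a_4 - 7 a_2 = 0  ->  12 a_4 = 7 a_2 = 21/2  ->  a_4 = 7/8
  x^3: 20 a_5 - 9 a_3 = 0  ->  20 a_5 = 9 a_3 = 15  ->  a_5 = 3/4
  x^4: 30 a_6 - 11 a_4 = 0  ->  30 a_6 = 11 a_4 = 77/8  ->  a_6 = 77/240
Truncated series: y(x) = 1 + 2 x + (3/2) x^2 + (5/3) x^3 + (7/8) x^4 + (3/4) x^5 + (77/240) x^6 + O(x^7).

a_0 = 1; a_1 = 2; a_2 = 3/2; a_3 = 5/3; a_4 = 7/8; a_5 = 3/4; a_6 = 77/240


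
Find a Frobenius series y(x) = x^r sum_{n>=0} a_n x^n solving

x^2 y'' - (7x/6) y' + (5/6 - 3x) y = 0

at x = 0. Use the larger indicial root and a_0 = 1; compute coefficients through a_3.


Write in Frobenius form y'' + (p(x)/x) y' + (q(x)/x^2) y = 0:
  p(x) = -7/6,  q(x) = 5/6 - 3x.
Indicial equation: r(r-1) + (-7/6) r + (5/6) = 0 -> roots r_1 = 5/3, r_2 = 1/2.
Take r = r_1 = 5/3. Let y(x) = x^r sum_{n>=0} a_n x^n with a_0 = 1.
Substitute y = x^r sum a_n x^n and match x^{r+n}. The recurrence is
  D(n) a_n - 3 a_{n-1} = 0,  where D(n) = (r+n)(r+n-1) + (-7/6)(r+n) + (5/6).
  a_n = 3 / D(n) * a_{n-1}.
Since the indicial polynomial factors as (r - r_1)(r - r_2), D(n) = (r_1 + n - r_1)(r_1 + n - r_2) = n(n + 7/6).
Evaluating step by step (a_0 = 1):
  n = 1: D(1) = 1(1 + 7/6) = 13/6; numerator = 3(1) = 3; a_1 = (3)/(13/6) = 18/13
  n = 2: D(2) = 2(2 + 7/6) = 19/3; numerator = 3(18/13) = 54/13; a_2 = (54/13)/(19/3) = 162/247
  n = 3: D(3) = 3(3 + 7/6) = 25/2; numerator = 3(162/247) = 486/247; a_3 = (486/247)/(25/2) = 972/6175

r = 5/3; a_0 = 1; a_1 = 18/13; a_2 = 162/247; a_3 = 972/6175


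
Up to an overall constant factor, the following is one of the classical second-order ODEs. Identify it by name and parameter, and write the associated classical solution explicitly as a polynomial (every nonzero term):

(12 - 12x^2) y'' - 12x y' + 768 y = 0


All three coefficients share the factor 12; dividing through by 12 gives  (1 - x^2) y'' - x y' + 64 y = 0.
This matches the Chebyshev equation (1 - x^2) y'' - x y' + n^2 y = 0 (note the -x y' term, not -2x y') with n^2 = 64, so n = 8; the polynomial solution is T_8(x).
With y = sum_k a_k x^k, matching x^k gives (k+2)(k+1) a_{k+2} = (k^2 - n^2) a_k = (k - 8)(k + 8) a_k. The right side vanishes at k = 8, so the series with the parity of 8 terminates at degree 8.
Standard normalization: leading coefficient of T_n is 2^(n-1), so a_8 = 2^7 = 128. Work downward with a_k = (k+1)(k+2) a_{k+2} / ((k - 8)(k + 8)):
  a_6 = (7)(8)(128) / ((6 - 8)(6 + 8)) = 7168/(-28) = -256
  a_4 = (5)(6)(-256) / ((4 - 8)(4 + 8)) = -7680/(-48) = 160
  a_2 = (3)(4)(160) / ((2 - 8)(2 + 8)) = 1920/(-60) = -32
  a_0 = (1)(2)(-32) / ((0 - 8)(0 + 8)) = -64/(-64) = 1
Hence T_8(x) = 128 x^8 - 256 x^6 + 160 x^4 - 32 x^2 + 1.

T_8(x); series = 128 x^8 - 256 x^6 + 160 x^4 - 32 x^2 + 1


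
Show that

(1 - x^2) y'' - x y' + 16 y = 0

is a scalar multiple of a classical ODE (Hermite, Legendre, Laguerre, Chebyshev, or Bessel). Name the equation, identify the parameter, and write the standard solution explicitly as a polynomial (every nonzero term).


The equation is already in a standard form:  (1 - x^2) y'' - x y' + 16 y = 0.
This matches the Chebyshev equation (1 - x^2) y'' - x y' + n^2 y = 0 (note the -x y' term, not -2x y') with n^2 = 16, so n = 4; the polynomial solution is T_4(x).
With y = sum_k a_k x^k, matching x^k gives (k+2)(k+1) a_{k+2} = (k^2 - n^2) a_k = (k - 4)(k + 4) a_k. The right side vanishes at k = 4, so the series with the parity of 4 terminates at degree 4.
Standard normalization: leading coefficient of T_n is 2^(n-1), so a_4 = 2^3 = 8. Work downward with a_k = (k+1)(k+2) a_{k+2} / ((k - 4)(k + 4)):
  a_2 = (3)(4)(8) / ((2 - 4)(2 + 4)) = 96/(-12) = -8
  a_0 = (1)(2)(-8) / ((0 - 4)(0 + 4)) = -16/(-16) = 1
Hence T_4(x) = 8 x^4 - 8 x^2 + 1.

T_4(x); series = 8 x^4 - 8 x^2 + 1


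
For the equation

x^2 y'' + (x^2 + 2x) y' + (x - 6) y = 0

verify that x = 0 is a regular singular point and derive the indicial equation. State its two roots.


Divide by x^2 to reach normal form y'' + P_1(x) y' + P_2(x) y = 0 with P_1(x) = 1 + 2/x and P_2(x) = 1/x - 6/x^2.
x = 0 is a singular point because the y'-coefficient 1 + 2/x has a pole at x = 0 and the y-coefficient 1/x - 6/x^2 has a pole at x = 0.
It is a regular singular point because x P_1(x) = p(x) = x + 2 and x^2 P_2(x) = q(x) = x - 6 are polynomials, hence analytic at x = 0.
p(0) = 2,  q(0) = -6.
Indicial equation: r(r-1) + p(0) r + q(0) = 0, i.e. r^2 + (p(0) - 1) r + q(0) = 0, i.e. r^2 + 1 r - 6 = 0.
Discriminant: (1)^2 - 4(-6) = 25, so r = (-1 ± 5)/2.
Solving: r_1 = 2, r_2 = -3.

indicial: r^2 + 1 r - 6 = 0; roots r_1 = 2, r_2 = -3


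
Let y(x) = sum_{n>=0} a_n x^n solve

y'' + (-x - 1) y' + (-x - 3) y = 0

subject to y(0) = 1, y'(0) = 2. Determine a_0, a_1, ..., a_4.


Ansatz: y(x) = sum_{n>=0} a_n x^n, so y'(x) = sum_{n>=1} n a_n x^(n-1) and y''(x) = sum_{n>=2} n(n-1) a_n x^(n-2).
Substitute into P(x) y'' + Q(x) y' + R(x) y = 0 with P(x) = 1, Q(x) = -x - 1, R(x) = -x - 3, and match powers of x.
Initial conditions: a_0 = 1, a_1 = 2.
Setting the coefficient of each power of x to zero and solving order by order (substituting the coefficients already found):
  x^0: 2 a_2 - a_1 - 3 a_0 = 0  ->  2 a_2 = a_1 + 3 a_0 = 5  ->  a_2 = 5/2
  x^1: 6 a_3 - 2 a_2 - 4 a_1 - a_0 = 0  ->  6 a_3 = 2 a_2 + 4 a_1 + a_0 = 14  ->  a_3 = 7/3
  x^2: 12 a_4 - 3 a_3 - 5 a_2 - a_1 = 0  ->  12 a_4 = 3 a_3 + 5 a_2 + a_1 = 43/2  ->  a_4 = 43/24
Truncated series: y(x) = 1 + 2 x + (5/2) x^2 + (7/3) x^3 + (43/24) x^4 + O(x^5).

a_0 = 1; a_1 = 2; a_2 = 5/2; a_3 = 7/3; a_4 = 43/24


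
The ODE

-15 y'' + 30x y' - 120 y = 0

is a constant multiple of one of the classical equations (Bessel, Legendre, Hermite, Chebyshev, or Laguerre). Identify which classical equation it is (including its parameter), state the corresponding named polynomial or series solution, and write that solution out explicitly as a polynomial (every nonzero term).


All three coefficients share the factor -15; dividing through by -15 gives  y'' - 2x y' + 8 y = 0.
This matches the Hermite equation y'' - 2x y' + 2n y = 0 with 2n = 8, so n = 4; the polynomial solution is H_4(x).
With y = sum_k a_k x^k, matching x^k gives (k+2)(k+1) a_{k+2} = 2(k - n) a_k = 2(k - 4) a_k. The right side vanishes at k = 4, so the series with the parity of 4 terminates at degree 4.
Standard normalization: leading coefficient of H_n is 2^n, so a_4 = 2^4 = 16. Work downward with a_k = (k+1)(k+2) a_{k+2} / (2(k - n)):
  a_2 = (3)(4)(16) / (2(2 - 4)) = 192/(-4) = -48
  a_0 = (1)(2)(-48) / (2(0 - 4)) = -96/(-8) = 12
Hence H_4(x) = 16 x^4 - 48 x^2 + 12.

H_4(x); series = 16 x^4 - 48 x^2 + 12


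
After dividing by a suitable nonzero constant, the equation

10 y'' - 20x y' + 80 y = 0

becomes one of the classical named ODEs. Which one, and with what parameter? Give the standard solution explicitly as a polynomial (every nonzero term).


All three coefficients share the factor 10; dividing through by 10 gives  y'' - 2x y' + 8 y = 0.
This matches the Hermite equation y'' - 2x y' + 2n y = 0 with 2n = 8, so n = 4; the polynomial solution is H_4(x).
With y = sum_k a_k x^k, matching x^k gives (k+2)(k+1) a_{k+2} = 2(k - n) a_k = 2(k - 4) a_k. The right side vanishes at k = 4, so the series with the parity of 4 terminates at degree 4.
Standard normalization: leading coefficient of H_n is 2^n, so a_4 = 2^4 = 16. Work downward with a_k = (k+1)(k+2) a_{k+2} / (2(k - n)):
  a_2 = (3)(4)(16) / (2(2 - 4)) = 192/(-4) = -48
  a_0 = (1)(2)(-48) / (2(0 - 4)) = -96/(-8) = 12
Hence H_4(x) = 16 x^4 - 48 x^2 + 12.

H_4(x); series = 16 x^4 - 48 x^2 + 12


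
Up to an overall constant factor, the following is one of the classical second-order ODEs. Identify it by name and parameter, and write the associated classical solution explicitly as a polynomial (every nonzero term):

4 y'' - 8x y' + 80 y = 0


All three coefficients share the factor 4; dividing through by 4 gives  y'' - 2x y' + 20 y = 0.
This matches the Hermite equation y'' - 2x y' + 2n y = 0 with 2n = 20, so n = 10; the polynomial solution is H_10(x).
With y = sum_k a_k x^k, matching x^k gives (k+2)(k+1) a_{k+2} = 2(k - n) a_k = 2(k - 10) a_k. The right side vanishes at k = 10, so the series with the parity of 10 terminates at degree 10.
Standard normalization: leading coefficient of H_n is 2^n, so a_10 = 2^10 = 1024. Work downward with a_k = (k+1)(k+2) a_{k+2} / (2(k - n)):
  a_8 = (9)(10)(1024) / (2(8 - 10)) = 92160/(-4) = -23040
  a_6 = (7)(8)(-23040) / (2(6 - 10)) = -1290240/(-8) = 161280
  a_4 = (5)(6)(161280) / (2(4 - 10)) = 4838400/(-12) = -403200
  a_2 = (3)(4)(-403200) / (2(2 - 10)) = -4838400/(-16) = 302400
  a_0 = (1)(2)(302400) / (2(0 - 10)) = 604800/(-20) = -30240
Hence H_10(x) = 1024 x^10 - 23040 x^8 + 161280 x^6 - 403200 x^4 + 302400 x^2 - 30240.

H_10(x); series = 1024 x^10 - 23040 x^8 + 161280 x^6 - 403200 x^4 + 302400 x^2 - 30240


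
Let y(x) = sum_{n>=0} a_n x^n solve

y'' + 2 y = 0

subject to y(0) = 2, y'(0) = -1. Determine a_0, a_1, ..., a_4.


Ansatz: y(x) = sum_{n>=0} a_n x^n, so y'(x) = sum_{n>=1} n a_n x^(n-1) and y''(x) = sum_{n>=2} n(n-1) a_n x^(n-2).
Substitute into P(x) y'' + Q(x) y' + R(x) y = 0 with P(x) = 1, Q(x) = 0, R(x) = 2, and match powers of x.
Initial conditions: a_0 = 2, a_1 = -1.
Setting the coefficient of each power of x to zero and solving order by order (substituting the coefficients already found):
  x^0: 2 a_2 + 2 a_0 = 0  ->  2 a_2 = -2 a_0 = -4  ->  a_2 = -2
  x^1: 6 a_3 + 2 a_1 = 0  ->  6 a_3 = -2 a_1 = 2  ->  a_3 = 1/3
  x^2: 12 a_4 + 2 a_2 = 0  ->  12 a_4 = -2 a_2 = 4  ->  a_4 = 1/3
Truncated series: y(x) = 2 - x - 2 x^2 + (1/3) x^3 + (1/3) x^4 + O(x^5).

a_0 = 2; a_1 = -1; a_2 = -2; a_3 = 1/3; a_4 = 1/3


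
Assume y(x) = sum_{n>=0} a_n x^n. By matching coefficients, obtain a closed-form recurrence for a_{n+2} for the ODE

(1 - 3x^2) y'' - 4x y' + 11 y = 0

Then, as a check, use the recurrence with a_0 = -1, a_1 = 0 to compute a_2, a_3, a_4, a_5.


Substitute y = sum_n a_n x^n.
(1 - 3 x^2) y'' contributes (n+2)(n+1) a_{n+2} - 3 n(n-1) a_n at x^n.
-4 x y'(x) contributes -4 n a_n at x^n.
11 y(x) contributes 11 a_n at x^n.
Matching x^n: (n+2)(n+1) a_{n+2} + (-3 n(n-1) - 4 n + 11) a_n = 0.
Thus a_{n+2} = (3 n(n-1) + 4 n - 11) / ((n+1)(n+2)) * a_n.

Check with a_0 = -1, a_1 = 0 (apply the recurrence for n = 0, 1, 2, 3): a_0 = -1, a_1 = 0, a_2 = 11/2, a_3 = 0, a_4 = 11/8, a_5 = 0.

a_(n+2) = (3 n(n-1) + 4 n - 11) / ((n+1)(n+2)) * a_n; check: a_0 = -1, a_1 = 0, a_2 = 11/2, a_3 = 0, a_4 = 11/8, a_5 = 0


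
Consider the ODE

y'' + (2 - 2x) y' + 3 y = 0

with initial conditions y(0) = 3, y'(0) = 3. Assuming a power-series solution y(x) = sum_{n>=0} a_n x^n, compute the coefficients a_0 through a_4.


Ansatz: y(x) = sum_{n>=0} a_n x^n, so y'(x) = sum_{n>=1} n a_n x^(n-1) and y''(x) = sum_{n>=2} n(n-1) a_n x^(n-2).
Substitute into P(x) y'' + Q(x) y' + R(x) y = 0 with P(x) = 1, Q(x) = 2 - 2x, R(x) = 3, and match powers of x.
Initial conditions: a_0 = 3, a_1 = 3.
Setting the coefficient of each power of x to zero and solving order by order (substituting the coefficients already found):
  x^0: 2 a_2 + 2 a_1 + 3 a_0 = 0  ->  2 a_2 = -2 a_1 - 3 a_0 = -15  ->  a_2 = -15/2
  x^1: 6 a_3 + 4 a_2 + a_1 = 0  ->  6 a_3 = -4 a_2 - a_1 = 27  ->  a_3 = 9/2
  x^2: 12 a_4 + 6 a_3 - a_2 = 0  ->  12 a_4 = -6 a_3 + a_2 = -69/2  ->  a_4 = -23/8
Truncated series: y(x) = 3 + 3 x - (15/2) x^2 + (9/2) x^3 - (23/8) x^4 + O(x^5).

a_0 = 3; a_1 = 3; a_2 = -15/2; a_3 = 9/2; a_4 = -23/8


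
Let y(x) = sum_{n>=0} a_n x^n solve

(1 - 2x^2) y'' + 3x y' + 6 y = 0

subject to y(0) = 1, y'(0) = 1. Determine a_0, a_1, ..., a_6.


Ansatz: y(x) = sum_{n>=0} a_n x^n, so y'(x) = sum_{n>=1} n a_n x^(n-1) and y''(x) = sum_{n>=2} n(n-1) a_n x^(n-2).
Substitute into P(x) y'' + Q(x) y' + R(x) y = 0 with P(x) = 1 - 2x^2, Q(x) = 3x, R(x) = 6, and match powers of x.
Initial conditions: a_0 = 1, a_1 = 1.
Setting the coefficient of each power of x to zero and solving order by order (substituting the coefficients already found):
  x^0: 2 a_2 + 6 a_0 = 0  ->  2 a_2 = -6 a_0 = -6  ->  a_2 = -3
  x^1: 6 a_3 + 9 a_1 = 0  ->  6 a_3 = -9 a_1 = -9  ->  a_3 = -3/2
  x^2: 12 a_4 + 8 a_2 = 0  ->  12 a_4 = -8 a_2 = 24  ->  a_4 = 2
  x^3: 20 a_5 + 3 a_3 = 0  ->  20 a_5 = -3 a_3 = 9/2  ->  a_5 = 9/40
  x^4: 30 a_6 - 6 a_4 = 0  ->  30 a_6 = 6 a_4 = 12  ->  a_6 = 2/5
Truncated series: y(x) = 1 + x - 3 x^2 - (3/2) x^3 + 2 x^4 + (9/40) x^5 + (2/5) x^6 + O(x^7).

a_0 = 1; a_1 = 1; a_2 = -3; a_3 = -3/2; a_4 = 2; a_5 = 9/40; a_6 = 2/5


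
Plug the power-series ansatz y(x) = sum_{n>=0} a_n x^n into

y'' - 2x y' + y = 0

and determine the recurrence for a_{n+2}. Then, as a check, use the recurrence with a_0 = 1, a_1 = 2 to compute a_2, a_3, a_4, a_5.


Substitute y = sum_n a_n x^n.
y''(x) has coefficient (n+2)(n+1) a_{n+2} at x^n;
-2 x y'(x) has coefficient -2 n a_n at x^n (shift);
y(x) has coefficient 1 a_n at x^n.
Matching x^n: (n+2)(n+1) a_{n+2} + (-2n + 1) a_n = 0.
Thus a_{n+2} = (2n - 1) / ((n+1)(n+2)) * a_n.

Check with a_0 = 1, a_1 = 2 (apply the recurrence for n = 0, 1, 2, 3): a_0 = 1, a_1 = 2, a_2 = -1/2, a_3 = 1/3, a_4 = -1/8, a_5 = 1/12.

a_(n+2) = (2n - 1) / ((n+1)(n+2)) * a_n; check: a_0 = 1, a_1 = 2, a_2 = -1/2, a_3 = 1/3, a_4 = -1/8, a_5 = 1/12


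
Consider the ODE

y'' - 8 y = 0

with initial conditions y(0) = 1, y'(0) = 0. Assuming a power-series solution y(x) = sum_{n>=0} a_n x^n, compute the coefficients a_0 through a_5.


Ansatz: y(x) = sum_{n>=0} a_n x^n, so y'(x) = sum_{n>=1} n a_n x^(n-1) and y''(x) = sum_{n>=2} n(n-1) a_n x^(n-2).
Substitute into P(x) y'' + Q(x) y' + R(x) y = 0 with P(x) = 1, Q(x) = 0, R(x) = -8, and match powers of x.
Initial conditions: a_0 = 1, a_1 = 0.
Setting the coefficient of each power of x to zero and solving order by order (substituting the coefficients already found):
  x^0: 2 a_2 - 8 a_0 = 0  ->  2 a_2 = 8 a_0 = 8  ->  a_2 = 4
  x^1: 6 a_3 - 8 a_1 = 0  ->  6 a_3 = 8 a_1 = 0  ->  a_3 = 0
  x^2: 12 a_4 - 8 a_2 = 0  ->  12 a_4 = 8 a_2 = 32  ->  a_4 = 8/3
  x^3: 20 a_5 - 8 a_3 = 0  ->  20 a_5 = 8 a_3 = 0  ->  a_5 = 0
Truncated series: y(x) = 1 + 4 x^2 + (8/3) x^4 + O(x^6).

a_0 = 1; a_1 = 0; a_2 = 4; a_3 = 0; a_4 = 8/3; a_5 = 0


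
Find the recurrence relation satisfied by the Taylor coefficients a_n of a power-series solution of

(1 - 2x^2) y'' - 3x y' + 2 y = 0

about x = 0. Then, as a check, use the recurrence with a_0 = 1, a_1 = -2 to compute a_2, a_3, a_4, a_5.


Substitute y = sum_n a_n x^n.
(1 - 2 x^2) y'' contributes (n+2)(n+1) a_{n+2} - 2 n(n-1) a_n at x^n.
-3 x y'(x) contributes -3 n a_n at x^n.
2 y(x) contributes 2 a_n at x^n.
Matching x^n: (n+2)(n+1) a_{n+2} + (-2 n(n-1) - 3 n + 2) a_n = 0.
Thus a_{n+2} = (2 n(n-1) + 3 n - 2) / ((n+1)(n+2)) * a_n.

Check with a_0 = 1, a_1 = -2 (apply the recurrence for n = 0, 1, 2, 3): a_0 = 1, a_1 = -2, a_2 = -1, a_3 = -1/3, a_4 = -2/3, a_5 = -19/60.

a_(n+2) = (2 n(n-1) + 3 n - 2) / ((n+1)(n+2)) * a_n; check: a_0 = 1, a_1 = -2, a_2 = -1, a_3 = -1/3, a_4 = -2/3, a_5 = -19/60


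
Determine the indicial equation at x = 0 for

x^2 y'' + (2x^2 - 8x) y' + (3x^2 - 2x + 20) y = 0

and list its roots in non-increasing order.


Divide by x^2 to reach normal form y'' + P_1(x) y' + P_2(x) y = 0 with P_1(x) = 2 - 8/x and P_2(x) = 3 - 2/x + 20/x^2.
x = 0 is a singular point because the y'-coefficient 2 - 8/x has a pole at x = 0 and the y-coefficient 3 - 2/x + 20/x^2 has a pole at x = 0.
It is a regular singular point because x P_1(x) = p(x) = 2x - 8 and x^2 P_2(x) = q(x) = 3x^2 - 2x + 20 are polynomials, hence analytic at x = 0.
p(0) = -8,  q(0) = 20.
Indicial equation: r(r-1) + p(0) r + q(0) = 0, i.e. r^2 + (p(0) - 1) r + q(0) = 0, i.e. r^2 - 9 r + 20 = 0.
Discriminant: (-9)^2 - 4(20) = 1, so r = (9 ± 1)/2.
Solving: r_1 = 5, r_2 = 4.

indicial: r^2 - 9 r + 20 = 0; roots r_1 = 5, r_2 = 4


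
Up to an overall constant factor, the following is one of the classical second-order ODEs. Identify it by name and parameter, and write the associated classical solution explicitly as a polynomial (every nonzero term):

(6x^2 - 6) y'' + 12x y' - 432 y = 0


All three coefficients share the factor -6; dividing through by -6 gives  (1 - x^2) y'' - 2x y' + 72 y = 0.
This matches the Legendre equation (1 - x^2) y'' - 2x y' + n(n+1) y = 0 (note the -2x y' term) with n(n+1) = 72, so n = 8; the polynomial solution is P_8(x).
With y = sum_k a_k x^k, matching x^k gives (k+2)(k+1) a_{k+2} = [k(k+1) - n(n+1)] a_k = (k - 8)(k + 9) a_k. The right side vanishes at k = 8, so the series with the parity of 8 terminates at degree 8.
Standard normalization (P_n(1) = 1): leading coefficient (2n)!/(2^n (n!)^2) = 20922789888000/(256*1625702400) = 6435/128, so a_8 = 6435/128. Work downward with a_k = (k+1)(k+2) a_{k+2} / ((k - 8)(k + 9)):
  a_6 = (7)(8)(6435/128) / ((6 - 8)(6 + 9)) = (45045/16)/(-30) = -3003/32
  a_4 = (5)(6)(-3003/32) / ((4 - 8)(4 + 9)) = (-45045/16)/(-52) = 3465/64
  a_2 = (3)(4)(3465/64) / ((2 - 8)(2 + 9)) = (10395/16)/(-66) = -315/32
  a_0 = (1)(2)(-315/32) / ((0 - 8)(0 + 9)) = (-315/16)/(-72) = 35/128
Hence P_8(x) = 6435 x^8/128 - 3003 x^6/32 + 3465 x^4/64 - 315 x^2/32 + 35/128.

P_8(x); series = 6435 x^8/128 - 3003 x^6/32 + 3465 x^4/64 - 315 x^2/32 + 35/128


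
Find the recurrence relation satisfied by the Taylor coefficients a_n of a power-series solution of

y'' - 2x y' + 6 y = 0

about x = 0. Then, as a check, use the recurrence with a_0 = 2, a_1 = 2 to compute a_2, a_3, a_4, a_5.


Substitute y = sum_n a_n x^n.
y''(x) has coefficient (n+2)(n+1) a_{n+2} at x^n;
-2 x y'(x) has coefficient -2 n a_n at x^n (shift);
6 y(x) has coefficient 6 a_n at x^n.
Matching x^n: (n+2)(n+1) a_{n+2} + (-2n + 6) a_n = 0.
Thus a_{n+2} = (2n - 6) / ((n+1)(n+2)) * a_n.

Check with a_0 = 2, a_1 = 2 (apply the recurrence for n = 0, 1, 2, 3): a_0 = 2, a_1 = 2, a_2 = -6, a_3 = -4/3, a_4 = 1, a_5 = 0.

a_(n+2) = (2n - 6) / ((n+1)(n+2)) * a_n; check: a_0 = 2, a_1 = 2, a_2 = -6, a_3 = -4/3, a_4 = 1, a_5 = 0


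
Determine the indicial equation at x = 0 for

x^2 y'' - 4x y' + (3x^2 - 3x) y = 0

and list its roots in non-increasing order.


Divide by x^2 to reach normal form y'' + P_1(x) y' + P_2(x) y = 0 with P_1(x) = -4/x and P_2(x) = 3 - 3/x.
x = 0 is a singular point because the y'-coefficient -4/x has a pole at x = 0 and the y-coefficient 3 - 3/x has a pole at x = 0.
It is a regular singular point because x P_1(x) = p(x) = -4 and x^2 P_2(x) = q(x) = 3x^2 - 3x are polynomials, hence analytic at x = 0.
p(0) = -4,  q(0) = 0.
Indicial equation: r(r-1) + p(0) r + q(0) = 0, i.e. r^2 + (p(0) - 1) r + q(0) = 0, i.e. r^2 - 5 r = 0.
Discriminant: (-5)^2 - 4(0) = 25, so r = (5 ± 5)/2.
Solving: r_1 = 5, r_2 = 0.

indicial: r^2 - 5 r = 0; roots r_1 = 5, r_2 = 0


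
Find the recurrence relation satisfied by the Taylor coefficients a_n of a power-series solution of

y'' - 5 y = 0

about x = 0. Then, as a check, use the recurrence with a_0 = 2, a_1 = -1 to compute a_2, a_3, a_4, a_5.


Substitute y = sum_n a_n x^n into y'' + (const) y = 0.
y''(x) = sum_{n>=0} (n+2)(n+1) a_{n+2} x^n.
The ODE becomes sum_n [(n+2)(n+1) a_{n+2} - 5 a_n] x^n = 0.
Setting each coefficient to zero gives the recurrence:
  (n+2)(n+1) a_{n+2} - 5 a_n = 0,
  a_{n+2} = 5 / ((n+1)(n+2)) a_n.

Check with a_0 = 2, a_1 = -1 (apply the recurrence for n = 0, 1, 2, 3): a_0 = 2, a_1 = -1, a_2 = 5, a_3 = -5/6, a_4 = 25/12, a_5 = -5/24.

a_{n+2} = 5/((n+1)(n+2)) * a_n; check: a_0 = 2, a_1 = -1, a_2 = 5, a_3 = -5/6, a_4 = 25/12, a_5 = -5/24


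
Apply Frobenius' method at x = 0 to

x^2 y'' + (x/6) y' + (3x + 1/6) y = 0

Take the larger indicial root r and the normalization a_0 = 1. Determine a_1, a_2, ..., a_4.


Write in Frobenius form y'' + (p(x)/x) y' + (q(x)/x^2) y = 0:
  p(x) = 1/6,  q(x) = 3x + 1/6.
Indicial equation: r(r-1) + (1/6) r + (1/6) = 0 -> roots r_1 = 1/2, r_2 = 1/3.
Take r = r_1 = 1/2. Let y(x) = x^r sum_{n>=0} a_n x^n with a_0 = 1.
Substitute y = x^r sum a_n x^n and match x^{r+n}. The recurrence is
  D(n) a_n + 3 a_{n-1} = 0,  where D(n) = (r+n)(r+n-1) + (1/6)(r+n) + (1/6).
  a_n = -3 / D(n) * a_{n-1}.
Since the indicial polynomial factors as (r - r_1)(r - r_2), D(n) = (r_1 + n - r_1)(r_1 + n - r_2) = n(n + 1/6).
Evaluating step by step (a_0 = 1):
  n = 1: D(1) = 1(1 + 1/6) = 7/6; numerator = -3(1) = -3; a_1 = (-3)/(7/6) = -18/7
  n = 2: D(2) = 2(2 + 1/6) = 13/3; numerator = -3(-18/7) = 54/7; a_2 = (54/7)/(13/3) = 162/91
  n = 3: D(3) = 3(3 + 1/6) = 19/2; numerator = -3(162/91) = -486/91; a_3 = (-486/91)/(19/2) = -972/1729
  n = 4: D(4) = 4(4 + 1/6) = 50/3; numerator = -3(-972/1729) = 2916/1729; a_4 = (2916/1729)/(50/3) = 4374/43225

r = 1/2; a_0 = 1; a_1 = -18/7; a_2 = 162/91; a_3 = -972/1729; a_4 = 4374/43225


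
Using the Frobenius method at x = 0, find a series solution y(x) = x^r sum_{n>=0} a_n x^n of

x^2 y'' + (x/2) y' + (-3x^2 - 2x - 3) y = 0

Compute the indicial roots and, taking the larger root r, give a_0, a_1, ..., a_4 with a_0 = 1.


Write in Frobenius form y'' + (p(x)/x) y' + (q(x)/x^2) y = 0:
  p(x) = 1/2,  q(x) = -3x^2 - 2x - 3.
Indicial equation: r(r-1) + (1/2) r + (-3) = 0 -> roots r_1 = 2, r_2 = -3/2.
Take r = r_1 = 2. Let y(x) = x^r sum_{n>=0} a_n x^n with a_0 = 1.
Substitute y = x^r sum a_n x^n and match x^{r+n}. The recurrence is
  D(n) a_n - 2 a_{n-1} - 3 a_{n-2} = 0,  where D(n) = (r+n)(r+n-1) + (1/2)(r+n) + (-3).
  a_n = [2 a_{n-1} + 3 a_{n-2}] / D(n).
Since the indicial polynomial factors as (r - r_1)(r - r_2), D(n) = (r_1 + n - r_1)(r_1 + n - r_2) = n(n + 7/2).
Evaluating step by step (a_0 = 1):
  n = 1: D(1) = 1(1 + 7/2) = 9/2; numerator = 2(1) = 2; a_1 = (2)/(9/2) = 4/9
  n = 2: D(2) = 2(2 + 7/2) = 11; numerator = 2(4/9) + 3(1) = 35/9; a_2 = (35/9)/(11) = 35/99
  n = 3: D(3) = 3(3 + 7/2) = 39/2; numerator = 2(35/99) + 3(4/9) = 202/99; a_3 = (202/99)/(39/2) = 404/3861
  n = 4: D(4) = 4(4 + 7/2) = 30; numerator = 2(404/3861) + 3(35/99) = 4903/3861; a_4 = (4903/3861)/(30) = 4903/115830

r = 2; a_0 = 1; a_1 = 4/9; a_2 = 35/99; a_3 = 404/3861; a_4 = 4903/115830


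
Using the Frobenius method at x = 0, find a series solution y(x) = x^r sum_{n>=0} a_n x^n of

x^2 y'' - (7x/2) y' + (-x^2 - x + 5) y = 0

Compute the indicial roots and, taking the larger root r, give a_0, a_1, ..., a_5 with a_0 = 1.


Write in Frobenius form y'' + (p(x)/x) y' + (q(x)/x^2) y = 0:
  p(x) = -7/2,  q(x) = -x^2 - x + 5.
Indicial equation: r(r-1) + (-7/2) r + (5) = 0 -> roots r_1 = 5/2, r_2 = 2.
Take r = r_1 = 5/2. Let y(x) = x^r sum_{n>=0} a_n x^n with a_0 = 1.
Substitute y = x^r sum a_n x^n and match x^{r+n}. The recurrence is
  D(n) a_n - 1 a_{n-1} - 1 a_{n-2} = 0,  where D(n) = (r+n)(r+n-1) + (-7/2)(r+n) + (5).
  a_n = [1 a_{n-1} + 1 a_{n-2}] / D(n).
Since the indicial polynomial factors as (r - r_1)(r - r_2), D(n) = (r_1 + n - r_1)(r_1 + n - r_2) = n(n + 1/2).
Evaluating step by step (a_0 = 1):
  n = 1: D(1) = 1(1 + 1/2) = 3/2; numerator = 1(1) = 1; a_1 = (1)/(3/2) = 2/3
  n = 2: D(2) = 2(2 + 1/2) = 5; numerator = 1(2/3) + 1(1) = 5/3; a_2 = (5/3)/(5) = 1/3
  n = 3: D(3) = 3(3 + 1/2) = 21/2; numerator = 1(1/3) + 1(2/3) = 1; a_3 = (1)/(21/2) = 2/21
  n = 4: D(4) = 4(4 + 1/2) = 18; numerator = 1(2/21) + 1(1/3) = 3/7; a_4 = (3/7)/(18) = 1/42
  n = 5: D(5) = 5(5 + 1/2) = 55/2; numerator = 1(1/42) + 1(2/21) = 5/42; a_5 = (5/42)/(55/2) = 1/231

r = 5/2; a_0 = 1; a_1 = 2/3; a_2 = 1/3; a_3 = 2/21; a_4 = 1/42; a_5 = 1/231


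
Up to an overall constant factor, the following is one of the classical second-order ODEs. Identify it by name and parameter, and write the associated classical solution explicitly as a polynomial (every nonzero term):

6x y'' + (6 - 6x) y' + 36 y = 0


All three coefficients share the factor 6; dividing through by 6 gives  x y'' + (1 - x) y' + 6 y = 0.
This matches the Laguerre equation x y'' + (1 - x) y' + n y = 0 with n = 6; the polynomial solution is L_6(x).
With y = sum_k a_k x^k, matching x^k gives (k+1)k a_{k+1} + (k+1) a_{k+1} - k a_k + n a_k = 0, i.e. (k+1)^2 a_{k+1} = (k - n) a_k = (k - 6) a_k. The right side vanishes at k = 6, so the series terminates at degree 6.
Standard normalization L_n(0) = 1 gives a_0 = 1. Work upward with a_{k+1} = (k - 6) a_k / (k+1)^2:
  a_1 = (0 - 6)(1) / 1^2 = -6/1 = -6
  a_2 = (1 - 6)(-6) / 2^2 = 30/4 = 15/2
  a_3 = (2 - 6)(15/2) / 3^2 = -30/9 = -10/3
  a_4 = (3 - 6)(-10/3) / 4^2 = 10/16 = 5/8
  a_5 = (4 - 6)(5/8) / 5^2 = (-5/4)/25 = -1/20
  a_6 = (5 - 6)(-1/20) / 6^2 = (1/20)/36 = 1/720
Hence L_6(x) = x^6/720 - x^5/20 + 5 x^4/8 - 10 x^3/3 + 15 x^2/2 - 6 x + 1.

L_6(x); series = x^6/720 - x^5/20 + 5 x^4/8 - 10 x^3/3 + 15 x^2/2 - 6 x + 1


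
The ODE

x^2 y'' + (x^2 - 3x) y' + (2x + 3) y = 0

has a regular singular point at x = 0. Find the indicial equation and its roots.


Divide by x^2 to reach normal form y'' + P_1(x) y' + P_2(x) y = 0 with P_1(x) = 1 - 3/x and P_2(x) = 2/x + 3/x^2.
x = 0 is a singular point because the y'-coefficient 1 - 3/x has a pole at x = 0 and the y-coefficient 2/x + 3/x^2 has a pole at x = 0.
It is a regular singular point because x P_1(x) = p(x) = x - 3 and x^2 P_2(x) = q(x) = 2x + 3 are polynomials, hence analytic at x = 0.
p(0) = -3,  q(0) = 3.
Indicial equation: r(r-1) + p(0) r + q(0) = 0, i.e. r^2 + (p(0) - 1) r + q(0) = 0, i.e. r^2 - 4 r + 3 = 0.
Discriminant: (-4)^2 - 4(3) = 4, so r = (4 ± 2)/2.
Solving: r_1 = 3, r_2 = 1.

indicial: r^2 - 4 r + 3 = 0; roots r_1 = 3, r_2 = 1


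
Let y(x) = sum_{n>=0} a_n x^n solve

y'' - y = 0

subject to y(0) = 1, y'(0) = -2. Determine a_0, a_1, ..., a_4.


Ansatz: y(x) = sum_{n>=0} a_n x^n, so y'(x) = sum_{n>=1} n a_n x^(n-1) and y''(x) = sum_{n>=2} n(n-1) a_n x^(n-2).
Substitute into P(x) y'' + Q(x) y' + R(x) y = 0 with P(x) = 1, Q(x) = 0, R(x) = -1, and match powers of x.
Initial conditions: a_0 = 1, a_1 = -2.
Setting the coefficient of each power of x to zero and solving order by order (substituting the coefficients already found):
  x^0: 2 a_2 - a_0 = 0  ->  2 a_2 = a_0 = 1  ->  a_2 = 1/2
  x^1: 6 a_3 - a_1 = 0  ->  6 a_3 = a_1 = -2  ->  a_3 = -1/3
  x^2: 12 a_4 - a_2 = 0  ->  12 a_4 = a_2 = 1/2  ->  a_4 = 1/24
Truncated series: y(x) = 1 - 2 x + (1/2) x^2 - (1/3) x^3 + (1/24) x^4 + O(x^5).

a_0 = 1; a_1 = -2; a_2 = 1/2; a_3 = -1/3; a_4 = 1/24


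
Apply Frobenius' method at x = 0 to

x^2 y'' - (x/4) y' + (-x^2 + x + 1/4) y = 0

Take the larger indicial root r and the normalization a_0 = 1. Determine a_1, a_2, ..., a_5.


Write in Frobenius form y'' + (p(x)/x) y' + (q(x)/x^2) y = 0:
  p(x) = -1/4,  q(x) = -x^2 + x + 1/4.
Indicial equation: r(r-1) + (-1/4) r + (1/4) = 0 -> roots r_1 = 1, r_2 = 1/4.
Take r = r_1 = 1. Let y(x) = x^r sum_{n>=0} a_n x^n with a_0 = 1.
Substitute y = x^r sum a_n x^n and match x^{r+n}. The recurrence is
  D(n) a_n + 1 a_{n-1} - 1 a_{n-2} = 0,  where D(n) = (r+n)(r+n-1) + (-1/4)(r+n) + (1/4).
  a_n = [-1 a_{n-1} + 1 a_{n-2}] / D(n).
Since the indicial polynomial factors as (r - r_1)(r - r_2), D(n) = (r_1 + n - r_1)(r_1 + n - r_2) = n(n + 3/4).
Evaluating step by step (a_0 = 1):
  n = 1: D(1) = 1(1 + 3/4) = 7/4; numerator = -1(1) = -1; a_1 = (-1)/(7/4) = -4/7
  n = 2: D(2) = 2(2 + 3/4) = 11/2; numerator = -1(-4/7) + 1(1) = 11/7; a_2 = (11/7)/(11/2) = 2/7
  n = 3: D(3) = 3(3 + 3/4) = 45/4; numerator = -1(2/7) + 1(-4/7) = -6/7; a_3 = (-6/7)/(45/4) = -8/105
  n = 4: D(4) = 4(4 + 3/4) = 19; numerator = -1(-8/105) + 1(2/7) = 38/105; a_4 = (38/105)/(19) = 2/105
  n = 5: D(5) = 5(5 + 3/4) = 115/4; numerator = -1(2/105) + 1(-8/105) = -2/21; a_5 = (-2/21)/(115/4) = -8/2415

r = 1; a_0 = 1; a_1 = -4/7; a_2 = 2/7; a_3 = -8/105; a_4 = 2/105; a_5 = -8/2415


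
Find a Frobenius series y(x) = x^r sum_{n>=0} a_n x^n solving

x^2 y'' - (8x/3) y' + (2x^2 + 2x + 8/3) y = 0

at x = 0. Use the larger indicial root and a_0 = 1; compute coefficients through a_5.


Write in Frobenius form y'' + (p(x)/x) y' + (q(x)/x^2) y = 0:
  p(x) = -8/3,  q(x) = 2x^2 + 2x + 8/3.
Indicial equation: r(r-1) + (-8/3) r + (8/3) = 0 -> roots r_1 = 8/3, r_2 = 1.
Take r = r_1 = 8/3. Let y(x) = x^r sum_{n>=0} a_n x^n with a_0 = 1.
Substitute y = x^r sum a_n x^n and match x^{r+n}. The recurrence is
  D(n) a_n + 2 a_{n-1} + 2 a_{n-2} = 0,  where D(n) = (r+n)(r+n-1) + (-8/3)(r+n) + (8/3).
  a_n = [-2 a_{n-1} - 2 a_{n-2}] / D(n).
Since the indicial polynomial factors as (r - r_1)(r - r_2), D(n) = (r_1 + n - r_1)(r_1 + n - r_2) = n(n + 5/3).
Evaluating step by step (a_0 = 1):
  n = 1: D(1) = 1(1 + 5/3) = 8/3; numerator = -2(1) = -2; a_1 = (-2)/(8/3) = -3/4
  n = 2: D(2) = 2(2 + 5/3) = 22/3; numerator = -2(-3/4) - 2(1) = -1/2; a_2 = (-1/2)/(22/3) = -3/44
  n = 3: D(3) = 3(3 + 5/3) = 14; numerator = -2(-3/44) - 2(-3/4) = 18/11; a_3 = (18/11)/(14) = 9/77
  n = 4: D(4) = 4(4 + 5/3) = 68/3; numerator = -2(9/77) - 2(-3/44) = -15/154; a_4 = (-15/154)/(68/3) = -45/10472
  n = 5: D(5) = 5(5 + 5/3) = 100/3; numerator = -2(-45/10472) - 2(9/77) = -1179/5236; a_5 = (-1179/5236)/(100/3) = -3537/523600

r = 8/3; a_0 = 1; a_1 = -3/4; a_2 = -3/44; a_3 = 9/77; a_4 = -45/10472; a_5 = -3537/523600


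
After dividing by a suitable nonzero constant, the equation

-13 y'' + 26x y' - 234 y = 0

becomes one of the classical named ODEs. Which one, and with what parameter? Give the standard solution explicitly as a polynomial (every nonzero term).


All three coefficients share the factor -13; dividing through by -13 gives  y'' - 2x y' + 18 y = 0.
This matches the Hermite equation y'' - 2x y' + 2n y = 0 with 2n = 18, so n = 9; the polynomial solution is H_9(x).
With y = sum_k a_k x^k, matching x^k gives (k+2)(k+1) a_{k+2} = 2(k - n) a_k = 2(k - 9) a_k. The right side vanishes at k = 9, so the series with the parity of 9 terminates at degree 9.
Standard normalization: leading coefficient of H_n is 2^n, so a_9 = 2^9 = 512. Work downward with a_k = (k+1)(k+2) a_{k+2} / (2(k - n)):
  a_7 = (8)(9)(512) / (2(7 - 9)) = 36864/(-4) = -9216
  a_5 = (6)(7)(-9216) / (2(5 - 9)) = -387072/(-8) = 48384
  a_3 = (4)(5)(48384) / (2(3 - 9)) = 967680/(-12) = -80640
  a_1 = (2)(3)(-80640) / (2(1 - 9)) = -483840/(-16) = 30240
Hence H_9(x) = 512 x^9 - 9216 x^7 + 48384 x^5 - 80640 x^3 + 30240 x.

H_9(x); series = 512 x^9 - 9216 x^7 + 48384 x^5 - 80640 x^3 + 30240 x


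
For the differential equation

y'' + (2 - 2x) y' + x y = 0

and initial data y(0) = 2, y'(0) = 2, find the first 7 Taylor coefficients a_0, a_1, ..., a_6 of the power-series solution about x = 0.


Ansatz: y(x) = sum_{n>=0} a_n x^n, so y'(x) = sum_{n>=1} n a_n x^(n-1) and y''(x) = sum_{n>=2} n(n-1) a_n x^(n-2).
Substitute into P(x) y'' + Q(x) y' + R(x) y = 0 with P(x) = 1, Q(x) = 2 - 2x, R(x) = x, and match powers of x.
Initial conditions: a_0 = 2, a_1 = 2.
Setting the coefficient of each power of x to zero and solving order by order (substituting the coefficients already found):
  x^0: 2 a_2 + 2 a_1 = 0  ->  2 a_2 = -2 a_1 = -4  ->  a_2 = -2
  x^1: 6 a_3 + 4 a_2 - 2 a_1 + a_0 = 0  ->  6 a_3 = -4 a_2 + 2 a_1 - a_0 = 10  ->  a_3 = 5/3
  x^2: 12 a_4 + 6 a_3 - 4 a_2 + a_1 = 0  ->  12 a_4 = -6 a_3 + 4 a_2 - a_1 = -20  ->  a_4 = -5/3
  x^3: 20 a_5 + 8 a_4 - 6 a_3 + a_2 = 0  ->  20 a_5 = -8 a_4 + 6 a_3 - a_2 = 76/3  ->  a_5 = 19/15
  x^4: 30 a_6 + 10 a_5 - 8 a_4 + a_3 = 0  ->  30 a_6 = -10 a_5 + 8 a_4 - a_3 = -83/3  ->  a_6 = -83/90
Truncated series: y(x) = 2 + 2 x - 2 x^2 + (5/3) x^3 - (5/3) x^4 + (19/15) x^5 - (83/90) x^6 + O(x^7).

a_0 = 2; a_1 = 2; a_2 = -2; a_3 = 5/3; a_4 = -5/3; a_5 = 19/15; a_6 = -83/90


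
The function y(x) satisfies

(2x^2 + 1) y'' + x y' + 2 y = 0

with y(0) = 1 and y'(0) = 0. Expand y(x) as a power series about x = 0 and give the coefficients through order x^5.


Ansatz: y(x) = sum_{n>=0} a_n x^n, so y'(x) = sum_{n>=1} n a_n x^(n-1) and y''(x) = sum_{n>=2} n(n-1) a_n x^(n-2).
Substitute into P(x) y'' + Q(x) y' + R(x) y = 0 with P(x) = 2x^2 + 1, Q(x) = x, R(x) = 2, and match powers of x.
Initial conditions: a_0 = 1, a_1 = 0.
Setting the coefficient of each power of x to zero and solving order by order (substituting the coefficients already found):
  x^0: 2 a_2 + 2 a_0 = 0  ->  2 a_2 = -2 a_0 = -2  ->  a_2 = -1
  x^1: 6 a_3 + 3 a_1 = 0  ->  6 a_3 = -3 a_1 = 0  ->  a_3 = 0
  x^2: 12 a_4 + 8 a_2 = 0  ->  12 a_4 = -8 a_2 = 8  ->  a_4 = 2/3
  x^3: 20 a_5 + 17 a_3 = 0  ->  20 a_5 = -17 a_3 = 0  ->  a_5 = 0
Truncated series: y(x) = 1 - x^2 + (2/3) x^4 + O(x^6).

a_0 = 1; a_1 = 0; a_2 = -1; a_3 = 0; a_4 = 2/3; a_5 = 0


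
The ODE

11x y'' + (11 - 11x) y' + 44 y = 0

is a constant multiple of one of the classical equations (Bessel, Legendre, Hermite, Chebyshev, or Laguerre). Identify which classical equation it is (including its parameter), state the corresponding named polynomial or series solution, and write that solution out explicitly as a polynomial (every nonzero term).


All three coefficients share the factor 11; dividing through by 11 gives  x y'' + (1 - x) y' + 4 y = 0.
This matches the Laguerre equation x y'' + (1 - x) y' + n y = 0 with n = 4; the polynomial solution is L_4(x).
With y = sum_k a_k x^k, matching x^k gives (k+1)k a_{k+1} + (k+1) a_{k+1} - k a_k + n a_k = 0, i.e. (k+1)^2 a_{k+1} = (k - n) a_k = (k - 4) a_k. The right side vanishes at k = 4, so the series terminates at degree 4.
Standard normalization L_n(0) = 1 gives a_0 = 1. Work upward with a_{k+1} = (k - 4) a_k / (k+1)^2:
  a_1 = (0 - 4)(1) / 1^2 = -4/1 = -4
  a_2 = (1 - 4)(-4) / 2^2 = 12/4 = 3
  a_3 = (2 - 4)(3) / 3^2 = -6/9 = -2/3
  a_4 = (3 - 4)(-2/3) / 4^2 = (2/3)/16 = 1/24
Hence L_4(x) = x^4/24 - 2 x^3/3 + 3 x^2 - 4 x + 1.

L_4(x); series = x^4/24 - 2 x^3/3 + 3 x^2 - 4 x + 1


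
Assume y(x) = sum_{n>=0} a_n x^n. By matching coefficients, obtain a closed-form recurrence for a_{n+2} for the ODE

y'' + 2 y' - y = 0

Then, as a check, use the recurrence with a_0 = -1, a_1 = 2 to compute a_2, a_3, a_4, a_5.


Substitute y = sum_n a_n x^n.
y''(x) has coefficient (n+2)(n+1) a_{n+2} at x^n;
2 y'(x) has coefficient 2 (n+1) a_{n+1} at x^n;
-y(x) has coefficient -1 a_n at x^n.
Matching x^n: (n+2)(n+1) a_{n+2} + 2 (n+1) a_{n+1} - 1 a_n = 0.
Thus a_{n+2} = [-2 (n+1) a_{n+1} + 1 a_n] / ((n+1)(n+2)).

Check with a_0 = -1, a_1 = 2 (apply the recurrence for n = 0, 1, 2, 3): a_0 = -1, a_1 = 2, a_2 = -5/2, a_3 = 2, a_4 = -29/24, a_5 = 7/12.

a_(n+2) = [-2 (n+1) a_(n+1) + 1 a_n] / ((n+1)(n+2)); check: a_0 = -1, a_1 = 2, a_2 = -5/2, a_3 = 2, a_4 = -29/24, a_5 = 7/12


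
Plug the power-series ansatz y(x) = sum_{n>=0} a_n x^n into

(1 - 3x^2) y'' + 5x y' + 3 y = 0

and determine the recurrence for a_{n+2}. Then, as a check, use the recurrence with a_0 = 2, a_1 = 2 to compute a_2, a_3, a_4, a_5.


Substitute y = sum_n a_n x^n.
(1 - 3 x^2) y'' contributes (n+2)(n+1) a_{n+2} - 3 n(n-1) a_n at x^n.
5 x y'(x) contributes 5 n a_n at x^n.
3 y(x) contributes 3 a_n at x^n.
Matching x^n: (n+2)(n+1) a_{n+2} + (-3 n(n-1) + 5 n + 3) a_n = 0.
Thus a_{n+2} = (3 n(n-1) - 5 n - 3) / ((n+1)(n+2)) * a_n.

Check with a_0 = 2, a_1 = 2 (apply the recurrence for n = 0, 1, 2, 3): a_0 = 2, a_1 = 2, a_2 = -3, a_3 = -8/3, a_4 = 7/4, a_5 = 0.

a_(n+2) = (3 n(n-1) - 5 n - 3) / ((n+1)(n+2)) * a_n; check: a_0 = 2, a_1 = 2, a_2 = -3, a_3 = -8/3, a_4 = 7/4, a_5 = 0


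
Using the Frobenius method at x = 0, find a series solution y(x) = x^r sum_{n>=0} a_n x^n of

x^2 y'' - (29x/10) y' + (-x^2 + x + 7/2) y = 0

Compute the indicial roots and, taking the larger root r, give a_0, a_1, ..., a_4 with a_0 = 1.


Write in Frobenius form y'' + (p(x)/x) y' + (q(x)/x^2) y = 0:
  p(x) = -29/10,  q(x) = -x^2 + x + 7/2.
Indicial equation: r(r-1) + (-29/10) r + (7/2) = 0 -> roots r_1 = 5/2, r_2 = 7/5.
Take r = r_1 = 5/2. Let y(x) = x^r sum_{n>=0} a_n x^n with a_0 = 1.
Substitute y = x^r sum a_n x^n and match x^{r+n}. The recurrence is
  D(n) a_n + 1 a_{n-1} - 1 a_{n-2} = 0,  where D(n) = (r+n)(r+n-1) + (-29/10)(r+n) + (7/2).
  a_n = [-1 a_{n-1} + 1 a_{n-2}] / D(n).
Since the indicial polynomial factors as (r - r_1)(r - r_2), D(n) = (r_1 + n - r_1)(r_1 + n - r_2) = n(n + 11/10).
Evaluating step by step (a_0 = 1):
  n = 1: D(1) = 1(1 + 11/10) = 21/10; numerator = -1(1) = -1; a_1 = (-1)/(21/10) = -10/21
  n = 2: D(2) = 2(2 + 11/10) = 31/5; numerator = -1(-10/21) + 1(1) = 31/21; a_2 = (31/21)/(31/5) = 5/21
  n = 3: D(3) = 3(3 + 11/10) = 123/10; numerator = -1(5/21) + 1(-10/21) = -5/7; a_3 = (-5/7)/(123/10) = -50/861
  n = 4: D(4) = 4(4 + 11/10) = 102/5; numerator = -1(-50/861) + 1(5/21) = 85/287; a_4 = (85/287)/(102/5) = 25/1722

r = 5/2; a_0 = 1; a_1 = -10/21; a_2 = 5/21; a_3 = -50/861; a_4 = 25/1722


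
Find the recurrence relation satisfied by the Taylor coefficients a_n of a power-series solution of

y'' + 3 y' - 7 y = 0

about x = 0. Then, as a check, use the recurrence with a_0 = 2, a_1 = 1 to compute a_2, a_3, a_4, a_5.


Substitute y = sum_n a_n x^n.
y''(x) has coefficient (n+2)(n+1) a_{n+2} at x^n;
3 y'(x) has coefficient 3 (n+1) a_{n+1} at x^n;
-7 y(x) has coefficient -7 a_n at x^n.
Matching x^n: (n+2)(n+1) a_{n+2} + 3 (n+1) a_{n+1} - 7 a_n = 0.
Thus a_{n+2} = [-3 (n+1) a_{n+1} + 7 a_n] / ((n+1)(n+2)).

Check with a_0 = 2, a_1 = 1 (apply the recurrence for n = 0, 1, 2, 3): a_0 = 2, a_1 = 1, a_2 = 11/2, a_3 = -13/3, a_4 = 155/24, a_5 = -647/120.

a_(n+2) = [-3 (n+1) a_(n+1) + 7 a_n] / ((n+1)(n+2)); check: a_0 = 2, a_1 = 1, a_2 = 11/2, a_3 = -13/3, a_4 = 155/24, a_5 = -647/120


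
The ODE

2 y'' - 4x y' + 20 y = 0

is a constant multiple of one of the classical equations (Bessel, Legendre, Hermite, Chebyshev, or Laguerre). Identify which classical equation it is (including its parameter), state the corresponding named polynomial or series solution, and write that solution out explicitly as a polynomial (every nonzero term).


All three coefficients share the factor 2; dividing through by 2 gives  y'' - 2x y' + 10 y = 0.
This matches the Hermite equation y'' - 2x y' + 2n y = 0 with 2n = 10, so n = 5; the polynomial solution is H_5(x).
With y = sum_k a_k x^k, matching x^k gives (k+2)(k+1) a_{k+2} = 2(k - n) a_k = 2(k - 5) a_k. The right side vanishes at k = 5, so the series with the parity of 5 terminates at degree 5.
Standard normalization: leading coefficient of H_n is 2^n, so a_5 = 2^5 = 32. Work downward with a_k = (k+1)(k+2) a_{k+2} / (2(k - n)):
  a_3 = (4)(5)(32) / (2(3 - 5)) = 640/(-4) = -160
  a_1 = (2)(3)(-160) / (2(1 - 5)) = -960/(-8) = 120
Hence H_5(x) = 32 x^5 - 160 x^3 + 120 x.

H_5(x); series = 32 x^5 - 160 x^3 + 120 x


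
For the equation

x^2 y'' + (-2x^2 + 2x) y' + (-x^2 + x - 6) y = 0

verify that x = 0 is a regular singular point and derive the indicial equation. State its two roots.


Divide by x^2 to reach normal form y'' + P_1(x) y' + P_2(x) y = 0 with P_1(x) = -2 + 2/x and P_2(x) = -1 + 1/x - 6/x^2.
x = 0 is a singular point because the y'-coefficient -2 + 2/x has a pole at x = 0 and the y-coefficient -1 + 1/x - 6/x^2 has a pole at x = 0.
It is a regular singular point because x P_1(x) = p(x) = 2 - 2x and x^2 P_2(x) = q(x) = -x^2 + x - 6 are polynomials, hence analytic at x = 0.
p(0) = 2,  q(0) = -6.
Indicial equation: r(r-1) + p(0) r + q(0) = 0, i.e. r^2 + (p(0) - 1) r + q(0) = 0, i.e. r^2 + 1 r - 6 = 0.
Discriminant: (1)^2 - 4(-6) = 25, so r = (-1 ± 5)/2.
Solving: r_1 = 2, r_2 = -3.

indicial: r^2 + 1 r - 6 = 0; roots r_1 = 2, r_2 = -3


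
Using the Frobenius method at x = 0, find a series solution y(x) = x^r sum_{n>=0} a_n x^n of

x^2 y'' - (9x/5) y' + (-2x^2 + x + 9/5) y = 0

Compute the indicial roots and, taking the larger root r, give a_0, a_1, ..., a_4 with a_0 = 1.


Write in Frobenius form y'' + (p(x)/x) y' + (q(x)/x^2) y = 0:
  p(x) = -9/5,  q(x) = -2x^2 + x + 9/5.
Indicial equation: r(r-1) + (-9/5) r + (9/5) = 0 -> roots r_1 = 9/5, r_2 = 1.
Take r = r_1 = 9/5. Let y(x) = x^r sum_{n>=0} a_n x^n with a_0 = 1.
Substitute y = x^r sum a_n x^n and match x^{r+n}. The recurrence is
  D(n) a_n + 1 a_{n-1} - 2 a_{n-2} = 0,  where D(n) = (r+n)(r+n-1) + (-9/5)(r+n) + (9/5).
  a_n = [-1 a_{n-1} + 2 a_{n-2}] / D(n).
Since the indicial polynomial factors as (r - r_1)(r - r_2), D(n) = (r_1 + n - r_1)(r_1 + n - r_2) = n(n + 4/5).
Evaluating step by step (a_0 = 1):
  n = 1: D(1) = 1(1 + 4/5) = 9/5; numerator = -1(1) = -1; a_1 = (-1)/(9/5) = -5/9
  n = 2: D(2) = 2(2 + 4/5) = 28/5; numerator = -1(-5/9) + 2(1) = 23/9; a_2 = (23/9)/(28/5) = 115/252
  n = 3: D(3) = 3(3 + 4/5) = 57/5; numerator = -1(115/252) + 2(-5/9) = -395/252; a_3 = (-395/252)/(57/5) = -1975/14364
  n = 4: D(4) = 4(4 + 4/5) = 96/5; numerator = -1(-1975/14364) + 2(115/252) = 2155/2052; a_4 = (2155/2052)/(96/5) = 10775/196992

r = 9/5; a_0 = 1; a_1 = -5/9; a_2 = 115/252; a_3 = -1975/14364; a_4 = 10775/196992
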